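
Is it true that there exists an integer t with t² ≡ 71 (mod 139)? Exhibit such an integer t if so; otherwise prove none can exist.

Take t = 40. Then 40² = 1600 = 11·139 + 71, so 40² ≡ 71 (mod 139).

t = 40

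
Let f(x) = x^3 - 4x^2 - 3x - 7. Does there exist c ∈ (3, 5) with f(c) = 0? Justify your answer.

Yes, such a c exists.

f(3) = -25 and f(5) = 3, which have opposite signs.
f is continuous everywhere (it is a polynomial), in particular on [3, 5].
The Intermediate Value Theorem then guarantees some c ∈ (3, 5) with f(c) = 0.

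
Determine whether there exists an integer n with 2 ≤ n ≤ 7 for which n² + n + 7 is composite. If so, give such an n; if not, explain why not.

At n = 7: 7² + 7 + 7 = 63 = 3·21, which is composite.

n = 7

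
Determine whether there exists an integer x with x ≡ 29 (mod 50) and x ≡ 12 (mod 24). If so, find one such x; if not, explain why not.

No such integer exists.

Both moduli are multiples of 2 = gcd(50, 24), so any solution would satisfy x ≡ 29 and x ≡ 12 modulo 2 simultaneously.
But 29 mod 2 = 1 while 12 mod 2 = 0, a contradiction.
Hence the system has no solution.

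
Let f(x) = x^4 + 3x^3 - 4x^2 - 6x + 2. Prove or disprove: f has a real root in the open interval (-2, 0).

Yes, f has a root in the interval.

f(-2) = -10 and f(0) = 2, which have opposite signs.
f is continuous everywhere (it is a polynomial), in particular on [-2, 0].
By the Intermediate Value Theorem f must vanish at some point of (-2, 0).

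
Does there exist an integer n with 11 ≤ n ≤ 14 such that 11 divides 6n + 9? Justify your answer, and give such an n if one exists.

No, no such integer n in that range exists.

At n = 11, 6·11 + 9 = 75 ≡ 9 (mod 11), and each step in n adds 6, giving residues 9, 4, 10, 5 for n = 11, 12, 13, 14.
None is 0, so 11 never divides 6n + 9 on this range.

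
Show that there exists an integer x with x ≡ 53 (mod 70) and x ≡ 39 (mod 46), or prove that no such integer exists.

gcd(70, 46) = 2. A simultaneous solution exists iff 53 ≡ 39 (mod 2); here 53 mod 2 = 1 = 39 mod 2, so it does.
Put x = 53 + 70t, so we need 70t ≡ 32 (mod 46), equivalently (divide by 2) 35t ≡ 16 (mod 23).
35 ≡ 12 (mod 23), so this reads 12t ≡ 16 (mod 23). To invert 12 modulo 23: 23 = 1·12 + 11, 12 = 1·11 + 1, 11 = 11·1 + 0, and unwinding, 1 = 12 − 1·11 = 12 − (23 − 1·12) = −23 + 2·12. Thus 12⁻¹ ≡ 2 (mod 23).
Therefore t ≡ 2·16 = 32 ≡ 9 (mod 23).
Then x = 53 + 70·9 = 683.
Verify: 683 = 9·70 + 53 and 683 = 14·46 + 39. ✓

x = 683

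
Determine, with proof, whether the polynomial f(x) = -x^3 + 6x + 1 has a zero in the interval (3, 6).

No such root exists.

The endpoint values f(3) = -8 and f(6) = -179 are both negative. Claim: f(x) < 0 for every x in (3, 6).
Substitute x = 3 + u, where 0 < u < 3 on the interval. Expanding, f(3 + u) = -u^3 - 9u^2 - 21u - 8.
The nonzero coefficients here are all negative, so for u > 0 every term is negative (or zero), and the constant term -8 is strictly negative.
So f is strictly negative on (3, 6); no root exists in the interval.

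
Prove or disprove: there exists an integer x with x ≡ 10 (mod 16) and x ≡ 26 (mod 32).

x = 26

The moduli are not coprime: gcd(16, 32) = 16. Compatibility requires 16 ∣ (26 − 10) = 16, which holds, so solutions exist.
The integers ≡ 10 (mod 16) are 10, 26, …; their remainders mod 32 are 10, 26, so x = 26 is the first that is ≡ 26 (mod 32).
Check: 26 mod 16 = 10, 26 mod 32 = 26. ✓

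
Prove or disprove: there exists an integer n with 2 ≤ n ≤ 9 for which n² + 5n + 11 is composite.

At n = 7: 7² + 5·7 + 11 = 95 = 5·19, which is composite.

n = 7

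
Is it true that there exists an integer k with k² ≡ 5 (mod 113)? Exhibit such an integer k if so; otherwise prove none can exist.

There is no such integer.

Apply Euler's criterion with the prime 113: 5 is a quadratic residue iff 5^56 ≡ 1 (mod 113), and a non-residue iff it is ≡ −1.
Repeated squaring mod 113: 5^2 = 25 ≡ 25; 5^4 ≡ 25² = 625 ≡ 60; 5^8 ≡ 60² = 3600 ≡ 97; 5^16 ≡ 97² = 9409 ≡ 30; 5^32 ≡ 30² = 900 ≡ 109.
Since 56 = 32 + 16 + 8, 5^56 ≡ 109 · 30 · 97; multiplying out mod 113: 109·30 = 3270 ≡ 106, then 106·97 = 10282 ≡ 112. Thus 5^56 ≡ 112 ≡ −1 (mod 113).
The value −1 means 5 is a non-residue modulo 113, so k² ≡ 5 (mod 113) is impossible.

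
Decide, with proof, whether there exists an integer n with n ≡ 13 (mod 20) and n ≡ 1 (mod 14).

The moduli are not coprime: gcd(20, 14) = 2. Compatibility requires 2 ∣ (1 − 13) = -12, which holds, so solutions exist.
Step through n = 13, 13 + 20, 13 + 2·20, …: the values 13, 33, 53, 73, 93, 113 reduce mod 14 to 13, 5, 11, 3, 9, 1. The value 113 hits 1.
Check: 113 mod 20 = 13, 113 mod 14 = 1. ✓

n = 113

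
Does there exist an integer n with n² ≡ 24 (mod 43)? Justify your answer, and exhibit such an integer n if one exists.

n = 14 works: 14² = 196, and 196 − 24 = 172 = 4·43.

n = 14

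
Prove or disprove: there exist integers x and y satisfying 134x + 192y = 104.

gcd(134, 192) = 2, and 2 divides 104, so integer solutions exist.
Dividing through by 2 reduces the equation to 67x + 96y = 52.
Euclidean algorithm: 96 = 1·67 + 29, 67 = 2·29 + 9, 29 = 3·9 + 2, 9 = 4·2 + 1, 2 = 2·1 + 0.
Back-substituting, 1 = 9 − 4·2 = 9 − 4·(29 − 3·9) = −4·29 + 13·9 = −4·29 + 13·(67 − 2·29) = 13·67 − 30·29 = 13·67 − 30·(96 − 1·67) = −30·96 + 43·67; that is, 67·43 + 96·(-30) = 1.
Multiplying through by 52: x = 43·52 = 2236, y = (-30)·52 = -1560 is a solution.
Subtracting 23·96 from x and adding 23·67 to y gives the tidier solution (28, -19).
Check: 134·28 + 192·(-19) = 3752 − 3648 = 104. ✓

x = 28, y = -19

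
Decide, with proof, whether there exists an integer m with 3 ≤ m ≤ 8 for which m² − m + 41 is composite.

No, no such integer m in that range exists.

The values for m = 3, 4, …, 8 are 47, 53, 61, 71, 83, 97, and each of these is prime.
So no value in the range makes the expression composite.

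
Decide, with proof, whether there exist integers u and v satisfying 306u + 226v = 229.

No such integers exist.

Both 306 and 226 are divisible by gcd(306, 226) = 2, hence so is any combination 306u + 226v.
But 229 = 2·114 + 1, so 2 ∤ 229.
Therefore 306u + 226v = 229 has no solution in integers.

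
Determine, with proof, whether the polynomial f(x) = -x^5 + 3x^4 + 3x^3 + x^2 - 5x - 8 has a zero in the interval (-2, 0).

f(-2) = 62 and f(0) = -8, which have opposite signs.
As a polynomial, f is continuous on every closed interval.
By the Intermediate Value Theorem, f takes the value 0 somewhere in the open interval.

Yes, f has a root in the interval.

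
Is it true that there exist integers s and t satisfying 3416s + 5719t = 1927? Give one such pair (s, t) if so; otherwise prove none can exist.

There are no such integers.

gcd(3416, 5719) = 7, so every integer of the form 3416s + 5719t is a multiple of 7.
But 1927 is not a multiple of 7 (it leaves remainder 2).
Therefore 3416s + 5719t = 1927 has no solution in integers.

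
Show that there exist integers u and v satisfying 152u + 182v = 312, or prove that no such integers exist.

u = 26, v = -20

Since gcd(152, 182) = 2 and 312 = 2·156, Bézout's identity guarantees a solution.
Dividing through by 2 reduces the equation to 76u + 91v = 156.
Dividing repeatedly: 91 = 1·76 + 15, 76 = 5·15 + 1, 15 = 15·1 + 0.
Unwinding: 1 = 76 − 5·15 = 76 − 5·(91 − 1·76) = −5·91 + 6·76, i.e. 76·6 + 91·(-5) = 1.
Scaling by 156 gives the particular solution (u, v) = (936, -780).
Subtracting 10·91 from u and adding 10·76 to v gives the tidier solution (26, -20).
Indeed 152·26 + 182·(-20) = 3952 − 3640 = 312.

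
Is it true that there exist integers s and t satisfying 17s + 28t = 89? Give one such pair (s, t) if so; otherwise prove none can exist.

17 and 28 are coprime, so 17s + 28t ranges over all of ℤ.
Run the Euclidean algorithm on 28 and 17: 28 = 1·17 + 11, 17 = 1·11 + 6, 11 = 1·6 + 5, 6 = 1·5 + 1, 5 = 5·1 + 0.
Back-substituting, 1 = 6 − 1·5 = 6 − (11 − 1·6) = −11 + 2·6 = −11 + 2·(17 − 1·11) = 2·17 − 3·11 = 2·17 − 3·(28 − 1·17) = −3·28 + 5·17; that is, 17·5 + 28·(-3) = 1.
Times 89: 17·445 + 28·(-267) = 89, so (445, -267) solves it.
Subtracting 15·28 from s and adding 15·17 to t gives the tidier solution (25, -12).
Check: 17·25 + 28·(-12) = 425 − 336 = 89. ✓

s = 25, t = -12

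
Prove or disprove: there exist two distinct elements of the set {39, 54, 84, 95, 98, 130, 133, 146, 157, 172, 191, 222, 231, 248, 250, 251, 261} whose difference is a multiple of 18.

Two integers differ by a multiple of 18 exactly when they have the same residue mod 18. The residues are 39↦3, 54↦0, 84↦12, 95↦5, 98↦8, 130↦4, 133↦7, 146↦2, 157↦13, 172↦10, 191↦11, 222↦6, 231↦15, 248↦14, 250↦16, 251↦17, 261↦9.
No residue repeats among the 17 elements, so no pair has difference ≡ 0 (mod 18).

There is no such pair.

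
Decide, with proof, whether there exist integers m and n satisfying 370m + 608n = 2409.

There are no such integers.

gcd(370, 608) = 2, so every integer of the form 370m + 608n is a multiple of 2.
But 2409 = 2·1204 + 1, so 2 ∤ 2409.
So the equation is unsolvable over ℤ.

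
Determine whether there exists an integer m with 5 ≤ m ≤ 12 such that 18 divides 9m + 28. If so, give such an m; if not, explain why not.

No such integer m in that range exists.

For m = 5, 6, …, 12 the values of 9m + 28 modulo 18 are 1, 10, 1, 10, 1, 10, 1, 10 respectively.
Since 0 is absent from this list, 18 ∤ 9m + 28 for every m with 5 ≤ m ≤ 12.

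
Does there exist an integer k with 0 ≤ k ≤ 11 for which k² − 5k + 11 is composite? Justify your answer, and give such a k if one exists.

At k = 7: 7² − 5·7 + 11 = 25 = 5·5, which is composite.

k = 7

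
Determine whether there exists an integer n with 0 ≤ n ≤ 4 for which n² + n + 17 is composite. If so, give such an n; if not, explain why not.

There is no such integer n in that range.

The values for n = 0, 1, …, 4 are 17, 19, 23, 29, 37, and each of these is prime.
So no value in the range makes the expression composite.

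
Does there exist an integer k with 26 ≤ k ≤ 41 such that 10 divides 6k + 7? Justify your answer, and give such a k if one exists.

No such integer k in that range exists.

At k = 26, 6·26 + 7 = 163 ≡ 3 (mod 10), and each step in k adds 6, giving residues 3, 9, 5, 1, 7, 3, 9, 5, 1, 7, 3, 9, 5, 1, 7, 3 for k = 26, 27, …, 41.
None is 0, so 10 never divides 6k + 7 on this range.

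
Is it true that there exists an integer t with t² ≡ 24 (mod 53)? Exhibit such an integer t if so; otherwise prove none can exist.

t = 17

t = 17 works: 17² = 289, and 289 − 24 = 265 = 5·53.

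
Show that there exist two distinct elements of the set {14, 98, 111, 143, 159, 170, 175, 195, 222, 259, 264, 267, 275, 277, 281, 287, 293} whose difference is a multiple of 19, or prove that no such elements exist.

Residues mod 19: 14↦14, 98↦3, 111↦16, 143↦10, 159↦7, 170↦18, 175↦4, 195↦5, 222↦13, 259↦12, 264↦17, 267↦1, 275↦9, 277↦11, 281↦15, 287↦2, 293↦8.
All 17 residues are distinct, so no two elements differ by a multiple of 19.

There is no such pair.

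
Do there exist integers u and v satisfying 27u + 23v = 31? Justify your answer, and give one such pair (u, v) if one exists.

27 and 23 are coprime, so 27u + 23v ranges over all of ℤ.
Dividing repeatedly: 27 = 1·23 + 4, 23 = 5·4 + 3, 4 = 1·3 + 1, 3 = 3·1 + 0.
Working back up the chain: 1 = 4 − 1·3 = 4 − (23 − 5·4) = −23 + 6·4 = −23 + 6·(27 − 1·23) = 6·27 − 7·23. So 27·6 + 23·(-7) = 1.
Scaling by 31 gives the particular solution (u, v) = (186, -217).
The general solution is u = 186 + 23k, v = -217 − 27k; taking k = -8 gives the smaller pair u = 2, v = -1.
Indeed 27·2 + 23·(-1) = 54 − 23 = 31.

u = 2, v = -1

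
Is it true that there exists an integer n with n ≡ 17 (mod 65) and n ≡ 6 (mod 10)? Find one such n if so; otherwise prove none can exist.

No such integer exists.

gcd(65, 10) = 5. If n ≡ 17 (mod 65) and n ≡ 6 (mod 10), then n ≡ 17 (mod 5) and n ≡ 6 (mod 5).
However 17 ≡ 2 and 6 ≡ 1 (mod 5), and 2 ≠ 1.
Hence the system has no solution.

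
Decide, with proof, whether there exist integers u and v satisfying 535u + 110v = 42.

Both 535 and 110 are divisible by gcd(535, 110) = 5, hence so is any combination 535u + 110v.
But 42 is not a multiple of 5 (it leaves remainder 2).
Hence no integers u, v satisfy the equation.

No such integers exist.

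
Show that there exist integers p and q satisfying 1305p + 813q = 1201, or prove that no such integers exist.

gcd(1305, 813) = 3, so every integer of the form 1305p + 813q is a multiple of 3.
However 1201 leaves remainder 1 on division by 3.
Hence no integers p, q satisfy the equation.

No, no such integers exist.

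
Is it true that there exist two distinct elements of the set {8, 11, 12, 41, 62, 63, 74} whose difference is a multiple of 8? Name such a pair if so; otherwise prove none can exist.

Reduce each element modulo 8: 8↦0, 11↦3, 12↦4, 41↦1, 62↦6, 63↦7, 74↦2.
All 7 residues are distinct, so no two elements differ by a multiple of 8.

No such pair exists.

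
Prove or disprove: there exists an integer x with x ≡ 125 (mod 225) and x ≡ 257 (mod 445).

Reduce both congruences modulo 5, which divides 225 and 445: they say x ≡ 125 (mod 5) and x ≡ 257 (mod 5).
But 125 mod 5 = 0 while 257 mod 5 = 2, a contradiction.
Hence the system has no solution.

No such integer exists.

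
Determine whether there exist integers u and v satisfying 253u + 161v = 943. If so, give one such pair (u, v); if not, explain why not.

Since gcd(253, 161) = 23 and 943 = 23·41, Bézout's identity guarantees a solution.
Dividing through by 23 reduces the equation to 11u + 7v = 41.
Euclidean algorithm: 11 = 1·7 + 4, 7 = 1·4 + 3, 4 = 1·3 + 1, 3 = 3·1 + 0.
Unwinding: 1 = 4 − 1·3 = 4 − (7 − 1·4) = −7 + 2·4 = −7 + 2·(11 − 1·7) = 2·11 − 3·7, i.e. 11·2 + 7·(-3) = 1.
Multiplying through by 41: u = 2·41 = 82, v = (-3)·41 = -123 is a solution.
The general solution is u = 82 + 7k, v = -123 − 11k; taking k = -11 gives the smaller pair u = 5, v = -2.
Indeed 253·5 + 161·(-2) = 1265 − 322 = 943.

u = 5, v = -2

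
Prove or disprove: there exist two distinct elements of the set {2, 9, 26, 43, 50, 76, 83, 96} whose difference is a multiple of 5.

Yes: 26 and 76.

26 mod 5 = 1 and 76 mod 5 = 1, so 76 − 26 = 50 = 10·5.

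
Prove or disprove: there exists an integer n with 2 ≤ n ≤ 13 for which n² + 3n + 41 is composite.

At n = 6: 6² + 3·6 + 41 = 95 = 5·19, which is composite.

n = 6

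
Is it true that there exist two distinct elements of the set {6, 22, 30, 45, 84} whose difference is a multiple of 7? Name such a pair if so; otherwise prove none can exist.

No such pair exists.

Reduce each element modulo 7: 6↦6, 22↦1, 30↦2, 45↦3, 84↦0.
All 5 residues are distinct, so no two elements differ by a multiple of 7.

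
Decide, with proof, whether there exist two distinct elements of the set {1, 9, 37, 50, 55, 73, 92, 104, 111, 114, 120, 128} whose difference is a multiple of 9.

Both 1 and 37 leave remainder 1 on division by 9; their difference 36 = 4·9 is a multiple of 9.

The pair (1, 37) works.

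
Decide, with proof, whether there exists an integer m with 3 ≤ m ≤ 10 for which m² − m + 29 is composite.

m = 5

At m = 5: 5² − 5 + 29 = 49 = 7·7, which is composite.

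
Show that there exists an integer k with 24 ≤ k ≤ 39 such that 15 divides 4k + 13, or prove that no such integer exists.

k = 38

Try k = 38: 4·38 + 13 = 165 = 11·15, which is divisible by 15.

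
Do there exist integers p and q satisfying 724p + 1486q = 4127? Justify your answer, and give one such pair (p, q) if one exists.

Both 724 and 1486 are divisible by gcd(724, 1486) = 2, hence so is any combination 724p + 1486q.
But 4127 = 2·2063 + 1, so 2 ∤ 4127.
Hence no integers p, q satisfy the equation.

No such integers exist.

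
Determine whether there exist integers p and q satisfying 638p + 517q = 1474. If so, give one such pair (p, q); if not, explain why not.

p = 25, q = -28

gcd(638, 517) = 11, and 11 divides 1474, so integer solutions exist.
Dividing through by 11 reduces the equation to 58p + 47q = 134.
Euclidean algorithm: 58 = 1·47 + 11, 47 = 4·11 + 3, 11 = 3·3 + 2, 3 = 1·2 + 1, 2 = 2·1 + 0.
Working back up the chain: 1 = 3 − 1·2 = 3 − (11 − 3·3) = −11 + 4·3 = −11 + 4·(47 − 4·11) = 4·47 − 17·11 = 4·47 − 17·(58 − 1·47) = −17·58 + 21·47. So 58·(-17) + 47·21 = 1.
Multiplying through by 134: p = (-17)·134 = -2278, q = 21·134 = 2814 is a solution.
The general solution is p = -2278 + 47k, q = 2814 − 58k; taking k = 49 gives the smaller pair p = 25, q = -28.
Indeed 638·25 + 517·(-28) = 15950 − 14476 = 1474.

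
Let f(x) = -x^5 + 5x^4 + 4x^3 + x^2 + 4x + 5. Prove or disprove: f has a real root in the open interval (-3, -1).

f(-3) = 542 and f(-1) = 4, both positive, so a sign-change argument is unavailable; we show f keeps this sign on the whole interval.
Shift to the endpoint -1: with x = -1 − u (0 < u < 2), one computes f(-1 − u) = u^5 + 10u^4 + 26u^3 + 29u^2 + 11u + 4.
All 6 nonzero coefficients of this polynomial in u are positive; hence for u > 0 the value is a sum of positive terms (the constant 4 among them).
So f is strictly positive on (-3, -1); no root exists in the interval.

No.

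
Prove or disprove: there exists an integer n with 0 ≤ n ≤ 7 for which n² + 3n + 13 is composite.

The values for n = 0, 1, …, 7 are 13, 17, 23, 31, 41, 53, 67, 83, and each of these is prime.
So no value in the range makes the expression composite.

No, no such integer n in that range exists.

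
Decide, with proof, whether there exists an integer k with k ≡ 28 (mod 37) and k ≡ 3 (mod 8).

Since 37 and 8 share no common factor, CRT says the pair of congruences has a solution (unique mod 296).
Any solution of the first congruence is k = 28 + 37t; substituting into the second, 37t ≡ 3 − 28 ≡ 7 (mod 8).
37 ≡ 5 (mod 8), so this reads 5t ≡ 7 (mod 8). Invert 5 mod 8 by the Euclidean algorithm: 8 = 1·5 + 3, 5 = 1·3 + 2, 3 = 1·2 + 1, 2 = 2·1 + 0; back-substituting, 1 = 3 − 1·2 = 3 − (5 − 1·3) = −5 + 2·3 = −5 + 2·(8 − 1·5) = 2·8 − 3·5. Hence 5·(-3) ≡ 1, so 5⁻¹ ≡ -3 ≡ 5 (mod 8).
Therefore t ≡ 5·7 = 35 ≡ 3 (mod 8).
Taking t = 3 gives k = 28 + 37·3 = 139.
Indeed 139 ≡ 28 (mod 37) and 139 ≡ 3 (mod 8).

k = 139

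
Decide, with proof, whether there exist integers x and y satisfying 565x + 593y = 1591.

565 and 593 are coprime, so 565x + 593y ranges over all of ℤ.
Euclidean algorithm: 593 = 1·565 + 28, 565 = 20·28 + 5, 28 = 5·5 + 3, 5 = 1·3 + 2, 3 = 1·2 + 1, 2 = 2·1 + 0.
Back-substituting, 1 = 3 − 1·2 = 3 − (5 − 1·3) = −5 + 2·3 = −5 + 2·(28 − 5·5) = 2·28 − 11·5 = 2·28 − 11·(565 − 20·28) = −11·565 + 222·28 = −11·565 + 222·(593 − 1·565) = 222·593 − 233·565; that is, 565·(-233) + 593·222 = 1.
Multiplying through by 1591: x = (-233)·1591 = -370703, y = 222·1591 = 353202 is a solution.
Shifting by a multiple of (593, −565) keeps it a solution: x = -370703 + 626·593 = 515, y = 353202 − 626·565 = -488.
Check: 565·515 + 593·(-488) = 290975 − 289384 = 1591. ✓

x = 515, y = -488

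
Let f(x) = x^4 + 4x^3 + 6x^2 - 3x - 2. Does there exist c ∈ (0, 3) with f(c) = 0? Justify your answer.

f(0) = -2 and f(3) = 232, which have opposite signs.
As a polynomial, f is continuous on every closed interval.
By the Intermediate Value Theorem f must vanish at some point of (0, 3).

Such a root exists.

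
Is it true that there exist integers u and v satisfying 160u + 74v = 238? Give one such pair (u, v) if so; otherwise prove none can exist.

u = 26, v = -53

Since gcd(160, 74) = 2 and 238 = 2·119, Bézout's identity guarantees a solution.
Dividing through by 2 reduces the equation to 80u + 37v = 119.
Run the Euclidean algorithm on 80 and 37: 80 = 2·37 + 6, 37 = 6·6 + 1, 6 = 6·1 + 0.
Unwinding: 1 = 37 − 6·6 = 37 − 6·(80 − 2·37) = −6·80 + 13·37, i.e. 80·(-6) + 37·13 = 1.
Scaling by 119 gives the particular solution (u, v) = (-714, 1547).
The general solution is u = -714 + 37k, v = 1547 − 80k; taking k = 20 gives the smaller pair u = 26, v = -53.
Indeed 160·26 + 74·(-53) = 4160 − 3922 = 238.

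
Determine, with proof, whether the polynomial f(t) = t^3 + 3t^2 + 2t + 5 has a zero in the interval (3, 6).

f(3) = 65 and f(6) = 341, both positive, so a sign-change argument is unavailable; we show f keeps this sign on the whole interval.
Substitute t = 3 + u, where 0 < u < 3 on the interval. Expanding, f(3 + u) = u^3 + 12u^2 + 47u + 65.
All 4 nonzero coefficients of this polynomial in u are positive; hence for u > 0 the value is a sum of positive terms (the constant 65 among them).
Therefore f(t) > 0 throughout (3, 6), and f has no zero there.

No.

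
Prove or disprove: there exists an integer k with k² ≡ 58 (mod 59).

No such integer exists.

Apply Euler's criterion with the prime 59: 58 is a quadratic residue iff 58^29 ≡ 1 (mod 59), and a non-residue iff it is ≡ −1.
Squaring successively (mod 59): 58^2 = 3364 ≡ 1; 58^4 ≡ 1² = 1 ≡ 1; 58^8 ≡ 1² = 1 ≡ 1; 58^16 ≡ 1² = 1 ≡ 1.
Since 29 = 16 + 8 + 4 + 1, 58^29 ≡ 1 · 1 · 1 · 58; multiplying out mod 59: 1·1 = 1 ≡ 1, then 1·1 = 1 ≡ 1, then 1·58 = 58 ≡ 58. Thus 58^29 ≡ 58 ≡ −1 (mod 59).
The value −1 means 58 is a non-residue modulo 59, so k² ≡ 58 (mod 59) is impossible.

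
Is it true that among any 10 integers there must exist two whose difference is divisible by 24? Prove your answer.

Consider the 10 integers 85, 86, …, 94. They lie in distinct residue classes modulo 24, since 10 ≤ 24.
The differences between them range over 1, …, 9, none of which is divisible by 24.

No; for instance {85, 86, 87, 88, 89, 90, 91, 92, 93, 94} is a counterexample.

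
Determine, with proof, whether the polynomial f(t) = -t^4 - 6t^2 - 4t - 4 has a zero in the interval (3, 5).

f(3) = -151 and f(5) = -799, both negative, so a sign-change argument is unavailable; we show f keeps this sign on the whole interval.
Substitute t = 3 + u, where 0 < u < 2 on the interval. Expanding, f(3 + u) = -u^4 - 12u^3 - 60u^2 - 148u - 151.
All 5 nonzero coefficients of this polynomial in u are negative; hence for u > 0 the value is a sum of negative terms (the constant -151 among them).
So f is strictly negative on (3, 5); no root exists in the interval.

No such root exists.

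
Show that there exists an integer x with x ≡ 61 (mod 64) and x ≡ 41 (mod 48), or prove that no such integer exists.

Both moduli are multiples of 16 = gcd(64, 48), so any solution would satisfy x ≡ 61 and x ≡ 41 modulo 16 simultaneously.
These are incompatible: 61 − 41 = 20 is not divisible by 16.
Hence the system has no solution.

No, no such integer exists.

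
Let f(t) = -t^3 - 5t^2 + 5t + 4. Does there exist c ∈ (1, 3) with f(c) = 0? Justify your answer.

Such a root exists.

f(1) = 3 and f(3) = -53, which have opposite signs.
Since f is a polynomial it is continuous on [1, 3].
So by the Intermediate Value Theorem there is a c strictly between 1 and 3 with f(c) = 0.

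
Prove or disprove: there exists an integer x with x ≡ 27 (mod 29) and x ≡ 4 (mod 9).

x = 85

gcd(29, 9) = 1, so the Chinese Remainder Theorem guarantees exactly one residue class mod 261 satisfying both.
Write x = 27 + 29t and require 27 + 29t ≡ 4 (mod 9), i.e. 29t ≡ 4 (mod 9).
29 ≡ 2 (mod 9), so this reads 2t ≡ 4 (mod 9). Since 2·5 = 10 = 1·9 + 1, the inverse of 2 mod 9 is 5.
Therefore t ≡ 5·4 = 20 ≡ 2 (mod 9).
Taking t = 2 gives x = 27 + 29·2 = 85.
Verify: 85 = 2·29 + 27 and 85 = 9·9 + 4. ✓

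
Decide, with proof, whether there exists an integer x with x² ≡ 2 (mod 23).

x = 18

Take x = 18. Then 18² = 324 = 14·23 + 2, so 18² ≡ 2 (mod 23).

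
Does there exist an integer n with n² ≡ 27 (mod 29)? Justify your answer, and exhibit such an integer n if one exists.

No such integer exists.

Apply Euler's criterion with the prime 29: 27 is a quadratic residue iff 27^14 ≡ 1 (mod 29), and a non-residue iff it is ≡ −1.
Repeated squaring mod 29: 27^2 = 729 ≡ 4; 27^4 ≡ 4² = 16 ≡ 16; 27^8 ≡ 16² = 256 ≡ 24.
Since 14 = 8 + 4 + 2, 27^14 ≡ 24 · 16 · 4; multiplying out mod 29: 24·16 = 384 ≡ 7, then 7·4 = 28 ≡ 28. Thus 27^14 ≡ 28 ≡ −1 (mod 29).
The value −1 means 27 is a non-residue modulo 29, so n² ≡ 27 (mod 29) is impossible.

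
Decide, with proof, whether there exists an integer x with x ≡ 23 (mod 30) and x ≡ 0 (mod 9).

No, no such integer exists.

Reduce both congruences modulo 3, which divides 30 and 9: they say x ≡ 23 (mod 3) and x ≡ 0 (mod 3).
These are incompatible: 23 − 0 = 23 is not divisible by 3.
So no integer satisfies both congruences.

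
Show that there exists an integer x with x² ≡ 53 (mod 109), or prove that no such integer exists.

No, no such integer exists.

Apply Euler's criterion with the prime 109: 53 is a quadratic residue iff 53^54 ≡ 1 (mod 109), and a non-residue iff it is ≡ −1.
Repeated squaring mod 109: 53^2 = 2809 ≡ 84; 53^4 ≡ 84² = 7056 ≡ 80; 53^8 ≡ 80² = 6400 ≡ 78; 53^16 ≡ 78² = 6084 ≡ 89; 53^32 ≡ 89² = 7921 ≡ 73.
Since 54 = 32 + 16 + 4 + 2, 53^54 ≡ 73 · 89 · 80 · 84; multiplying out mod 109: 73·89 = 6497 ≡ 66, then 66·80 = 5280 ≡ 48, then 48·84 = 4032 ≡ 108. Thus 53^54 ≡ 108 ≡ −1 (mod 109).
The value −1 means 53 is a non-residue modulo 109, so x² ≡ 53 (mod 109) is impossible.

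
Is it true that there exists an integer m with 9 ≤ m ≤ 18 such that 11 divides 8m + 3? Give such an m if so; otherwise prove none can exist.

For m = 9, 10, 11 the values 75, 83, 91 are not multiples of 11. Try m = 12: 8·12 + 3 = 99 = 9·11, which is divisible by 11.

m = 12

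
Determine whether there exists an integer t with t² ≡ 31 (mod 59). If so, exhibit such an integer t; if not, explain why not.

No, no such integer exists.

Apply Euler's criterion with the prime 59: 31 is a quadratic residue iff 31^29 ≡ 1 (mod 59), and a non-residue iff it is ≡ −1.
Repeated squaring mod 59: 31^2 = 961 ≡ 17; 31^4 ≡ 17² = 289 ≡ 53; 31^8 ≡ 53² = 2809 ≡ 36; 31^16 ≡ 36² = 1296 ≡ 57.
Since 29 = 16 + 8 + 4 + 1, 31^29 ≡ 57 · 36 · 53 · 31; multiplying out mod 59: 57·36 = 2052 ≡ 46, then 46·53 = 2438 ≡ 19, then 19·31 = 589 ≡ 58. Thus 31^29 ≡ 58 ≡ −1 (mod 59).
The value −1 means 31 is a non-residue modulo 59, so t² ≡ 31 (mod 59) is impossible.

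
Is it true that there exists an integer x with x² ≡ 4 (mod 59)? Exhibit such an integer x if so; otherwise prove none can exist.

Take x = 2. Then 2² = 4, and since 0 ≤ 4 < 59 this is already reduced: 2² ≡ 4 (mod 59).

x = 2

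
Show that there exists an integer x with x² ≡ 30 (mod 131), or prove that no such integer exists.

Apply Euler's criterion with the prime 131: 30 is a quadratic residue iff 30^65 ≡ 1 (mod 131), and a non-residue iff it is ≡ −1.
Repeated squaring mod 131: 30^2 = 900 ≡ 114; 30^4 ≡ 114² = 12996 ≡ 27; 30^8 ≡ 27² = 729 ≡ 74; 30^16 ≡ 74² = 5476 ≡ 105; 30^32 ≡ 105² = 11025 ≡ 21; 30^64 ≡ 21² = 441 ≡ 48.
Since 65 = 64 + 1, 30^65 ≡ 48 · 30; multiplying out mod 131: 48·30 = 1440 ≡ 130. Thus 30^65 ≡ 130 ≡ −1 (mod 131).
The value −1 means 30 is a non-residue modulo 131, so x² ≡ 30 (mod 131) is impossible.

No such integer exists.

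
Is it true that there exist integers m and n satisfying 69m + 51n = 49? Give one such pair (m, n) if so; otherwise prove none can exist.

Any value of 69m + 51n is a multiple of gcd(69, 51) = 3.
But 49 is not a multiple of 3 (it leaves remainder 1).
Therefore 69m + 51n = 49 has no solution in integers.

No, no such integers exist.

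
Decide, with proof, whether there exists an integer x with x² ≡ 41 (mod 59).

x = 10 works: 10² = 100, and 100 − 41 = 59 = 1·59.

x = 10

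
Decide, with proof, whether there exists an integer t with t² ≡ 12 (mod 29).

No such integer exists.

Apply Euler's criterion with the prime 29: 12 is a quadratic residue iff 12^14 ≡ 1 (mod 29), and a non-residue iff it is ≡ −1.
Repeated squaring mod 29: 12^2 = 144 ≡ 28; 12^4 ≡ 28² = 784 ≡ 1; 12^8 ≡ 1² = 1 ≡ 1.
Since 14 = 8 + 4 + 2, 12^14 ≡ 1 · 1 · 28; multiplying out mod 29: 1·1 = 1 ≡ 1, then 1·28 = 28 ≡ 28. Thus 12^14 ≡ 28 ≡ −1 (mod 29).
The value −1 means 12 is a non-residue modulo 29, so t² ≡ 12 (mod 29) is impossible.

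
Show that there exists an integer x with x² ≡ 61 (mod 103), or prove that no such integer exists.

x = 24

Take x = 24. Then 24² = 576 = 5·103 + 61, so 24² ≡ 61 (mod 103).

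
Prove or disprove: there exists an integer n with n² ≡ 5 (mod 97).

There is no such integer.

Apply Euler's criterion with the prime 97: 5 is a quadratic residue iff 5^48 ≡ 1 (mod 97), and a non-residue iff it is ≡ −1.
Squaring successively (mod 97): 5^2 = 25 ≡ 25; 5^4 ≡ 25² = 625 ≡ 43; 5^8 ≡ 43² = 1849 ≡ 6; 5^16 ≡ 6² = 36 ≡ 36; 5^32 ≡ 36² = 1296 ≡ 35.
Since 48 = 32 + 16, 5^48 ≡ 35 · 36; multiplying out mod 97: 35·36 = 1260 ≡ 96. Thus 5^48 ≡ 96 ≡ −1 (mod 97).
By Euler's criterion 5 is a quadratic non-residue mod 97: no n satisfies n² ≡ 5 (mod 97).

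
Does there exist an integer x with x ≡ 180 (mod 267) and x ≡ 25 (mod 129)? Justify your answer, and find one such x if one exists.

gcd(267, 129) = 3. If x ≡ 180 (mod 267) and x ≡ 25 (mod 129), then x ≡ 180 (mod 3) and x ≡ 25 (mod 3).
These are incompatible: 180 − 25 = 155 is not divisible by 3.
So no integer satisfies both congruences.

No such integer exists.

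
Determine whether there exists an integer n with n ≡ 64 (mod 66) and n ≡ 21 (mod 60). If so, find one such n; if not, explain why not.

gcd(66, 60) = 6. If n ≡ 64 (mod 66) and n ≡ 21 (mod 60), then n ≡ 64 (mod 6) and n ≡ 21 (mod 6).
However 64 ≡ 4 and 21 ≡ 3 (mod 6), and 4 ≠ 3.
Therefore no such n exists.

No, no such integer exists.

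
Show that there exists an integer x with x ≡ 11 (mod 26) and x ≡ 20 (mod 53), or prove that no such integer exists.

x = 921

Since 26 and 53 share no common factor, CRT says the pair of congruences has a solution (unique mod 1378).
Any solution of the first congruence is x = 11 + 26t; substituting into the second, 26t ≡ 20 − 11 ≡ 9 (mod 53).
To invert 26 modulo 53: 53 = 2·26 + 1, 26 = 26·1 + 0, and unwinding, 1 = 53 − 2·26. Thus 26⁻¹ ≡ -2 ≡ 51 (mod 53).
Therefore t ≡ 51·9 = 459 ≡ 35 (mod 53).
Taking t = 35 gives x = 11 + 26·35 = 921.
Indeed 921 ≡ 11 (mod 26) and 921 ≡ 20 (mod 53).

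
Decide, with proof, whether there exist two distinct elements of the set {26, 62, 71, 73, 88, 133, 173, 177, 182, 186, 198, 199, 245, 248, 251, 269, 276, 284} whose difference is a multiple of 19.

There is no such pair.

Residues mod 19: 26↦7, 62↦5, 71↦14, 73↦16, 88↦12, 133↦0, 173↦2, 177↦6, 182↦11, 186↦15, 198↦8, 199↦9, 245↦17, 248↦1, 251↦4, 269↦3, 276↦10, 284↦18.
These 18 residues are pairwise different, hence no difference of two elements is divisible by 19.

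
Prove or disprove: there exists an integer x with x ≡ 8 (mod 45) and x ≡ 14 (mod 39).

x = 53

Here gcd(45, 39) = 3, and both 8 and 14 leave remainder 2 mod 3, so the system is consistent.
Step through x = 8, 8 + 45, 8 + 2·45, …: the values 8, 53 reduce mod 39 to 8, 14. The value 53 hits 14.
Check: 53 mod 45 = 8, 53 mod 39 = 14. ✓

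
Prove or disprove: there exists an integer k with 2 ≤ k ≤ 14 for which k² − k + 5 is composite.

k = 11

At k = 11: 11² − 11 + 5 = 115 = 5·23, which is composite.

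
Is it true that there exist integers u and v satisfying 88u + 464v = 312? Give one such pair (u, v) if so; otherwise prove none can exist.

u = 51, v = -9

Every value of 88u + 464v is a multiple of gcd(88, 464) = 8; since 8 ∣ 312, solutions exist.
Dividing through by 8 reduces the equation to 11u + 58v = 39.
Run the Euclidean algorithm on 58 and 11: 58 = 5·11 + 3, 11 = 3·3 + 2, 3 = 1·2 + 1, 2 = 2·1 + 0.
Unwinding: 1 = 3 − 1·2 = 3 − (11 − 3·3) = −11 + 4·3 = −11 + 4·(58 − 5·11) = 4·58 − 21·11, i.e. 11·(-21) + 58·4 = 1.
Scaling by 39 gives the particular solution (u, v) = (-819, 156).
The general solution is u = -819 + 58k, v = 156 − 11k; taking k = 15 gives the smaller pair u = 51, v = -9.
Indeed 88·51 + 464·(-9) = 4488 − 4176 = 312.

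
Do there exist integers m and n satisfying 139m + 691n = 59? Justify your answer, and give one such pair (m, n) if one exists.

m = 592, n = -119

139 and 691 are coprime, so 139m + 691n ranges over all of ℤ.
Dividing repeatedly: 691 = 4·139 + 135, 139 = 1·135 + 4, 135 = 33·4 + 3, 4 = 1·3 + 1, 3 = 3·1 + 0.
Back-substituting, 1 = 4 − 1·3 = 4 − (135 − 33·4) = −135 + 34·4 = −135 + 34·(139 − 1·135) = 34·139 − 35·135 = 34·139 − 35·(691 − 4·139) = −35·691 + 174·139; that is, 139·174 + 691·(-35) = 1.
Multiplying through by 59: m = 174·59 = 10266, n = (-35)·59 = -2065 is a solution.
Shifting by a multiple of (691, −139) keeps it a solution: m = 10266 − 14·691 = 592, n = -2065 + 14·139 = -119.
Indeed 139·592 + 691·(-119) = 82288 − 82229 = 59.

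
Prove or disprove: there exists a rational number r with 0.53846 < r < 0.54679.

Scale by 11: the interval becomes (5.92306, 6.01469), which contains the integer 6.
So r = 6/11 works: it is a ratio of integers, and dividing 11·0.53846 < 6 < 11·0.54679 through by 11 gives 0.53846 < 6/11 < 0.54679.

r = 6/11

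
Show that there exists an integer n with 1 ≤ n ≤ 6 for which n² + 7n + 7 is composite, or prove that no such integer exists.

n = 1

At n = 1: 1² + 7·1 + 7 = 15 = 3·5, which is composite.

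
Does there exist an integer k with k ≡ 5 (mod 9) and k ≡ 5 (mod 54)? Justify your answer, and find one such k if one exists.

k = 5

gcd(9, 54) = 9. A simultaneous solution exists iff 5 ≡ 5 (mod 9); here 5 mod 9 = 5 = 5 mod 9, so it does.
In fact k = 5 itself already satisfies 5 mod 54 = 5.
Verify: 5 = 0·9 + 5 and 5 = 0·54 + 5. ✓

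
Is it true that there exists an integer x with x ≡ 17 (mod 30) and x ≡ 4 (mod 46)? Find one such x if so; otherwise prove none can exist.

No, no such integer exists.

gcd(30, 46) = 2. If x ≡ 17 (mod 30) and x ≡ 4 (mod 46), then x ≡ 17 (mod 2) and x ≡ 4 (mod 2).
However 17 ≡ 1 and 4 ≡ 0 (mod 2), and 1 ≠ 0.
So no integer satisfies both congruences.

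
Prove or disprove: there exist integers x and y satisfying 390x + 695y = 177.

Both 390 and 695 are divisible by gcd(390, 695) = 5, hence so is any combination 390x + 695y.
But 177 is not a multiple of 5 (it leaves remainder 2).
Therefore 390x + 695y = 177 has no solution in integers.

No such integers exist.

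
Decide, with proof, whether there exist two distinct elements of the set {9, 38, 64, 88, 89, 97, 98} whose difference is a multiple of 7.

No, no such pair exists.

Residues mod 7: 9↦2, 38↦3, 64↦1, 88↦4, 89↦5, 97↦6, 98↦0.
No residue repeats among the 7 elements, so no pair has difference ≡ 0 (mod 7).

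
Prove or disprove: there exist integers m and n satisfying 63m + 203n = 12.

There are no such integers.

Both 63 and 203 are divisible by gcd(63, 203) = 7, hence so is any combination 63m + 203n.
However 12 leaves remainder 5 on division by 7.
Hence no integers m, n satisfy the equation.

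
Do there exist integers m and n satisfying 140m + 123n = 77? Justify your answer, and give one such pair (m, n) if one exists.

Since gcd(140, 123) = 1, every integer is an integer combination of 140 and 123.
Run the Euclidean algorithm on 140 and 123: 140 = 1·123 + 17, 123 = 7·17 + 4, 17 = 4·4 + 1, 4 = 4·1 + 0.
Unwinding: 1 = 17 − 4·4 = 17 − 4·(123 − 7·17) = −4·123 + 29·17 = −4·123 + 29·(140 − 1·123) = 29·140 − 33·123, i.e. 140·29 + 123·(-33) = 1.
Times 77: 140·2233 + 123·(-2541) = 77, so (2233, -2541) solves it.
Subtracting 18·123 from m and adding 18·140 to n gives the tidier solution (19, -21).
Check: 140·19 + 123·(-21) = 2660 − 2583 = 77. ✓

m = 19, n = -21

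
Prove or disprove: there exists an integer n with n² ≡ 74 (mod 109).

n = 40 works: 40² = 1600, and 1600 − 74 = 1526 = 14·109.

n = 40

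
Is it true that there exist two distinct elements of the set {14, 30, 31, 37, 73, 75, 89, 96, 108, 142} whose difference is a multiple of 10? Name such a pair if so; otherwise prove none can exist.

Residues mod 10: 14↦4, 30↦0, 31↦1, 37↦7, 73↦3, 75↦5, 89↦9, 96↦6, 108↦8, 142↦2.
No residue repeats among the 10 elements, so no pair has difference ≡ 0 (mod 10).

No such pair exists.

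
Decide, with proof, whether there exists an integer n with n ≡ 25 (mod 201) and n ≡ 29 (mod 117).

No such integer exists.

Both moduli are multiples of 3 = gcd(201, 117), so any solution would satisfy n ≡ 25 and n ≡ 29 modulo 3 simultaneously.
But 25 mod 3 = 1 while 29 mod 3 = 2, a contradiction.
Hence the system has no solution.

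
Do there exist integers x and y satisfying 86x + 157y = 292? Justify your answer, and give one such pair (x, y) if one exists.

x = 18, y = -8

86 and 157 are coprime, so 86x + 157y ranges over all of ℤ.
Dividing repeatedly: 157 = 1·86 + 71, 86 = 1·71 + 15, 71 = 4·15 + 11, 15 = 1·11 + 4, 11 = 2·4 + 3, 4 = 1·3 + 1, 3 = 3·1 + 0.
Unwinding: 1 = 4 − 1·3 = 4 − (11 − 2·4) = −11 + 3·4 = −11 + 3·(15 − 1·11) = 3·15 − 4·11 = 3·15 − 4·(71 − 4·15) = −4·71 + 19·15 = −4·71 + 19·(86 − 1·71) = 19·86 − 23·71 = 19·86 − 23·(157 − 1·86) = −23·157 + 42·86, i.e. 86·42 + 157·(-23) = 1.
Times 292: 86·12264 + 157·(-6716) = 292, so (12264, -6716) solves it.
The general solution is x = 12264 + 157k, y = -6716 − 86k; taking k = -78 gives the smaller pair x = 18, y = -8.
Indeed 86·18 + 157·(-8) = 1548 − 1256 = 292.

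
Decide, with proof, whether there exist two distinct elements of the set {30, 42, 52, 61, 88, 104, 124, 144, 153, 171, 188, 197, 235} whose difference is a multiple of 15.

There is no such pair.

Residues mod 15: 30↦0, 42↦12, 52↦7, 61↦1, 88↦13, 104↦14, 124↦4, 144↦9, 153↦3, 171↦6, 188↦8, 197↦2, 235↦10.
All 13 residues are distinct, so no two elements differ by a multiple of 15.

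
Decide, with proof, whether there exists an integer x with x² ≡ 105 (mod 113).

x = 61

Take x = 61. Then 61² = 3721 = 32·113 + 105, so 61² ≡ 105 (mod 113).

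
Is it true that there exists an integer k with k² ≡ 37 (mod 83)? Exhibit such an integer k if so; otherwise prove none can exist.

k = 55

k = 55 works: 55² = 3025, and 3025 − 37 = 2988 = 36·83.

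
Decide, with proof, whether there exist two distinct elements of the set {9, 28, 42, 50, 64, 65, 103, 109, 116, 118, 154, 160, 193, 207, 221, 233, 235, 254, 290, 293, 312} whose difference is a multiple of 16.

Reduce each element mod 16: 9↦9, 28↦12, 42↦10, 50↦2, 64↦0, 65↦1, 103↦7, 109↦13, 116↦4, 118↦6, 154↦10, 160↦0, 193↦1, 207↦15, 221↦13, 233↦9, 235↦11, 254↦14, 290↦2, 293↦5, 312↦8. The residue 9 repeats (at 9 and 233), and 233 − 9 = 224 = 14·16.

9 and 233 are such a pair.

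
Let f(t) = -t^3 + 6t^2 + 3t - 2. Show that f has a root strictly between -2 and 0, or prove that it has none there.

Such a root exists.

f(-2) = 24 and f(0) = -2, which have opposite signs.
f is continuous everywhere (it is a polynomial), in particular on [-2, 0].
By the Intermediate Value Theorem, f takes the value 0 somewhere in the open interval.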